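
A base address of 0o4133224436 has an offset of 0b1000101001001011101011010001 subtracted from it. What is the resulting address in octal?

0o3062067115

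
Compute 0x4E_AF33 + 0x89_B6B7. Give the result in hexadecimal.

Add column by column in base 16, right to left:
  3+7 = A
  3+B = E
  F+6 = 5 carry 1
  A+B+1 = 6 carry 1
  E+9+1 = 8 carry 1
  4+8+1 = D

0xD865EA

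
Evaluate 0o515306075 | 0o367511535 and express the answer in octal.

0o777717575

OR each oct digit independently (no carries):
  5|3=7, 1|6=7, 5|7=7, 3|5=7, 0|1=1, 6|1=7, 0|5=5, 7|3=7, 5|5=5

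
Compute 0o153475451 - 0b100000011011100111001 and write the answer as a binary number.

0b1100111100100001111110000

0o153475451 = 0b1101011100111101100101001 in binary.
Subtract column by column in base 2:
  1-1 → 0
  0-0 → 0
  0-0 → 0
  1-1 → 0
  0-1 → 1 (borrow)
  1-1-1 → 1 (borrow)
  0-0-1 → 1 (borrow)
  0-0-1 → 1 (borrow)
  1-1-1 → 1 (borrow)
  1-1-1 → 1 (borrow)
  0-1-1 → 0 (borrow)
  1-0-1 → 0
  1-1 → 0
  1-1 → 0
  1-0 → 1
  0-0 → 0
  0-0 → 0
  1-0 → 1
  1-0 → 1
  1-0 → 1
  0-1 → 1 (borrow)
  1-0-1 → 0
  0-0 → 0
  1-0 → 1
  1-0 → 1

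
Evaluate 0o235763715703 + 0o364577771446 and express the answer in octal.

0o622563707351

Add column by column in base 8, right to left:
  3+6 = 1 carry 1
  0+4+1 = 5
  7+4 = 3 carry 1
  5+1+1 = 7
  1+7 = 0 carry 1
  7+7+1 = 7 carry 1
  3+7+1 = 3 carry 1
  6+7+1 = 6 carry 1
  7+5+1 = 5 carry 1
  5+4+1 = 2 carry 1
  3+6+1 = 2 carry 1
  2+3+1 = 6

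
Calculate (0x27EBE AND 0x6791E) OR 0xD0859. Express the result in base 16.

0xF785F

0x27EBE AND 0x6791E = 0x2781E.
Then OR with 0xD0859.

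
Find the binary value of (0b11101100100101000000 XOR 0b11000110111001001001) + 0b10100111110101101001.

First 0b11101100100101000000 XOR 0b11000110111001001001 = 0b00101010011100001001.
Add column by column in base 2, right to left:
  1+1 = 0 carry 1
  0+0+1 = 1
  0+0 = 0
  1+1 = 0 carry 1
  0+0+1 = 1
  0+1 = 1
  0+1 = 1
  0+0 = 0
  1+1 = 0 carry 1
  1+0+1 = 0 carry 1
  1+1+1 = 1 carry 1
  0+1+1 = 0 carry 1
  0+1+1 = 0 carry 1
  1+1+1 = 1 carry 1
  0+1+1 = 0 carry 1
  1+0+1 = 0 carry 1
  0+0+1 = 1
  1+1 = 0 carry 1
  0+0+1 = 1
  0+1 = 1

0b11010010010001110010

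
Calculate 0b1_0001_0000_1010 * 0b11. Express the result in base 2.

0b11001100011110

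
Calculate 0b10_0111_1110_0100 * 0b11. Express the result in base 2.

0b111011110101100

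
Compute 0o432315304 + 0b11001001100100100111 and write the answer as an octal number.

0o435431753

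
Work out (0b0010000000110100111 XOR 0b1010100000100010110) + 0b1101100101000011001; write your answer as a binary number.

First 0b0010000000110100111 XOR 0b1010100000100010110 = 0b1000100000010110001.
Add column by column in base 2, right to left:
  1+1 = 0 carry 1
  0+0+1 = 1
  0+0 = 0
  0+1 = 1
  1+1 = 0 carry 1
  1+0+1 = 0 carry 1
  0+0+1 = 1
  1+0 = 1
  0+0 = 0
  0+1 = 1
  0+0 = 0
  0+1 = 1
  0+0 = 0
  0+0 = 0
  1+1 = 0 carry 1
  0+1+1 = 0 carry 1
  0+0+1 = 1
  0+1 = 1
  1+1 = 0 carry 1
  final carry 1

0b10110000101011001010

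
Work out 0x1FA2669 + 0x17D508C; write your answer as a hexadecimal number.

0x37776F5

Add column by column in base 16, right to left:
  9+C = 5 carry 1
  6+8+1 = F
  6+0 = 6
  2+5 = 7
  A+D = 7 carry 1
  F+7+1 = 7 carry 1
  1+1+1 = 3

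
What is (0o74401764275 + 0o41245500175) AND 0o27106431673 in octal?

0o25006420472

Add column by column in base 8, right to left:
  5+5 = 2 carry 1
  7+7+1 = 7 carry 1
  2+1+1 = 4
  4+0 = 4
  6+0 = 6
  7+5 = 4 carry 1
  1+5+1 = 7
  0+4 = 4
  4+2 = 6
  4+1 = 5
  7+4 = 3 carry 1
  final carry 1
Sum = 0o135647464472; now AND with 0o27106431673:
  1&0=0, 3&2=2, 5&7=5, 6&1=0, 4&0=0, 7&6=6, 4&4=4, 6&3=2, 4&1=0, 4&6=4, 7&7=7, 2&3=2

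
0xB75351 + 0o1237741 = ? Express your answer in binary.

0xB75351 = 0b101101110101001101010001 in binary.
0o1237741 = 0b1010011111111100001 in binary.
Add column by column in base 2, right to left:
  1+1 = 0 carry 1
  0+0+1 = 1
  0+0 = 0
  0+0 = 0
  1+0 = 1
  0+1 = 1
  1+1 = 0 carry 1
  0+1+1 = 0 carry 1
  1+1+1 = 1 carry 1
  1+1+1 = 1 carry 1
  0+1+1 = 0 carry 1
  0+1+1 = 0 carry 1
  1+1+1 = 1 carry 1
  0+1+1 = 0 carry 1
  1+0+1 = 0 carry 1
  0+0+1 = 1
  1+1 = 0 carry 1
  1+0+1 = 0 carry 1
  1+1+1 = 1 carry 1
  0+0+1 = 1
  1+0 = 1
  1+0 = 1
  0+0 = 0
  1+0 = 1

0b101111001001001100110010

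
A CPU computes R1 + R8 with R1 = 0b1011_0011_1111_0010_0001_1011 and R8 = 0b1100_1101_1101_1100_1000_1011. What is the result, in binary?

0b1100000011100111010100110

Add column by column in base 2, right to left:
  1+1 = 0 carry 1
  1+1+1 = 1 carry 1
  0+0+1 = 1
  1+1 = 0 carry 1
  1+0+1 = 0 carry 1
  0+0+1 = 1
  0+0 = 0
  0+1 = 1
  0+0 = 0
  1+0 = 1
  0+1 = 1
  0+1 = 1
  1+1 = 0 carry 1
  1+0+1 = 0 carry 1
  1+1+1 = 1 carry 1
  1+1+1 = 1 carry 1
  1+1+1 = 1 carry 1
  1+0+1 = 0 carry 1
  0+1+1 = 0 carry 1
  0+1+1 = 0 carry 1
  1+0+1 = 0 carry 1
  1+0+1 = 0 carry 1
  0+1+1 = 0 carry 1
  1+1+1 = 1 carry 1
  final carry 1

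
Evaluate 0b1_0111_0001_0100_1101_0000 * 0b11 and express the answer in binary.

0b10001010011111001110000

Multiply each base-2 digit by 3, carrying:
  0×3 = 0 → write 0
  0×3 = 0 → write 0
  0×3 = 0 → write 0
  0×3 = 0 → write 0
  1×3 = 3 → write 1 carry 1
  0×3+1 = 1 → write 1
  1×3 = 3 → write 1 carry 1
  1×3+1 = 4 → write 0 carry 2
  0×3+2 = 2 → write 0 carry 1
  0×3+1 = 1 → write 1
  1×3 = 3 → write 1 carry 1
  0×3+1 = 1 → write 1
  1×3 = 3 → write 1 carry 1
  0×3+1 = 1 → write 1
  0×3 = 0 → write 0
  0×3 = 0 → write 0
  1×3 = 3 → write 1 carry 1
  1×3+1 = 4 → write 0 carry 2
  1×3+2 = 5 → write 1 carry 2
  0×3+2 = 2 → write 0 carry 1
  1×3+1 = 4 → write 0 carry 2
  remaining carry: 10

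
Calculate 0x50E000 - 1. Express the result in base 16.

The trailing 3 digits are 0, so subtracting 1 borrows through: they become F and the next digit up decrements.

0x50DFFF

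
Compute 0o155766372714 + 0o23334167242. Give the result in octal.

Add column by column in base 8, right to left:
  4+2 = 6
  1+4 = 5
  7+2 = 1 carry 1
  2+7+1 = 2 carry 1
  7+6+1 = 6 carry 1
  3+1+1 = 5
  6+4 = 2 carry 1
  6+3+1 = 2 carry 1
  7+3+1 = 3 carry 1
  5+3+1 = 1 carry 1
  5+2+1 = 0 carry 1
  1+0+1 = 2

0o201322562156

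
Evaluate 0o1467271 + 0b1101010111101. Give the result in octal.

0o1504566

0b1101010111101 = 0o15275 in octal.
Add column by column in base 8, right to left:
  1+5 = 6
  7+7 = 6 carry 1
  2+2+1 = 5
  7+5 = 4 carry 1
  6+1+1 = 0 carry 1
  4+0+1 = 5
  1+0 = 1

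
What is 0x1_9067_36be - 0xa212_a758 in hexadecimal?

0xee548f66

Subtract column by column in base 16:
  e-8 → 6
  b-5 → 6
  6-7 → f (borrow)
  3-a-1 → 8 (borrow)
  7-2-1 → 4
  6-1 → 5
  0-2 → e (borrow)
  9-a-1 → e (borrow)
  1-0-1 → 0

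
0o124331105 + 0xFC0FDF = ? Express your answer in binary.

0o124331105 = 0b1010100011011001001000101 in binary.
0xFC0FDF = 0b111111000000111111011111 in binary.
Add column by column in base 2, right to left:
  1+1 = 0 carry 1
  0+1+1 = 0 carry 1
  1+1+1 = 1 carry 1
  0+1+1 = 0 carry 1
  0+1+1 = 0 carry 1
  0+0+1 = 1
  1+1 = 0 carry 1
  0+1+1 = 0 carry 1
  0+1+1 = 0 carry 1
  1+1+1 = 1 carry 1
  0+1+1 = 0 carry 1
  0+1+1 = 0 carry 1
  1+0+1 = 0 carry 1
  1+0+1 = 0 carry 1
  0+0+1 = 1
  1+0 = 1
  1+0 = 1
  0+0 = 0
  0+1 = 1
  0+1 = 1
  1+1 = 0 carry 1
  0+1+1 = 0 carry 1
  1+1+1 = 1 carry 1
  0+1+1 = 0 carry 1
  1+0+1 = 0 carry 1
  final carry 1

0b10010011011100001000100100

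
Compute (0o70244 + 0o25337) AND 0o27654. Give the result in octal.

Add column by column in base 8, right to left:
  4+7 = 3 carry 1
  4+3+1 = 0 carry 1
  2+3+1 = 6
  0+5 = 5
  7+2 = 1 carry 1
  final carry 1
Sum = 0o115603; now AND with 0o27654:
  1&0=0, 1&2=0, 5&7=5, 6&6=6, 0&5=0, 3&4=0

0o5600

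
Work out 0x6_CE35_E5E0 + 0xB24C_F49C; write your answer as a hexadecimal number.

Add column by column in base 16, right to left:
  0+C = C
  E+9 = 7 carry 1
  5+4+1 = A
  E+F = D carry 1
  5+C+1 = 2 carry 1
  3+4+1 = 8
  E+2 = 0 carry 1
  C+B+1 = 8 carry 1
  6+0+1 = 7

0x78082DA7C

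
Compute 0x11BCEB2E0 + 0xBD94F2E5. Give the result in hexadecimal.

0x1D963A5C5

Add column by column in base 16, right to left:
  0+5 = 5
  E+E = C carry 1
  2+2+1 = 5
  B+F = A carry 1
  E+4+1 = 3 carry 1
  C+9+1 = 6 carry 1
  B+D+1 = 9 carry 1
  1+B+1 = D
  1+0 = 1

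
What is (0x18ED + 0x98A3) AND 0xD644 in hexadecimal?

0x9000

Add column by column in base 16, right to left:
  D+3 = 0 carry 1
  E+A+1 = 9 carry 1
  8+8+1 = 1 carry 1
  1+9+1 = B
Sum = 0xB190; now AND with 0xD644:
  B&D=9, 1&6=0, 9&4=0, 0&4=0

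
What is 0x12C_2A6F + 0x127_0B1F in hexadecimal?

0x253358E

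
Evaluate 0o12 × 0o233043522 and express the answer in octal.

0o3016544464

Multiply each base-8 digit by 10, carrying:
  2×10 = 20 → write 4 carry 2
  2×10+2 = 22 → write 6 carry 2
  5×10+2 = 52 → write 4 carry 6
  3×10+6 = 36 → write 4 carry 4
  4×10+4 = 44 → write 4 carry 5
  0×10+5 = 5 → write 5
  3×10 = 30 → write 6 carry 3
  3×10+3 = 33 → write 1 carry 4
  2×10+4 = 24 → write 0 carry 3
  remaining carry: 3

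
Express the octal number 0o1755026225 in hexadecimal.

Each octal digit is 3 bits: 1=001 7=111 5=101 5=101 0=000 2=010 6=110 2=010 2=010 5=101.
Group the bits into nibbles: 1111 1011 0100 0010 1100 1001 0101 → FB42C95.

0xFB42C95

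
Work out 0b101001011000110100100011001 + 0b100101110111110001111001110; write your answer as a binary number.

Add column by column in base 2, right to left:
  1+0 = 1
  0+1 = 1
  0+1 = 1
  1+1 = 0 carry 1
  1+0+1 = 0 carry 1
  0+0+1 = 1
  0+1 = 1
  0+1 = 1
  1+1 = 0 carry 1
  0+1+1 = 0 carry 1
  0+0+1 = 1
  1+0 = 1
  0+0 = 0
  1+1 = 0 carry 1
  1+1+1 = 1 carry 1
  0+1+1 = 0 carry 1
  0+1+1 = 0 carry 1
  0+1+1 = 0 carry 1
  1+0+1 = 0 carry 1
  1+1+1 = 1 carry 1
  0+1+1 = 0 carry 1
  1+1+1 = 1 carry 1
  0+0+1 = 1
  0+1 = 1
  1+0 = 1
  0+0 = 0
  1+1 = 0 carry 1
  final carry 1

0b1001111010000100110011100111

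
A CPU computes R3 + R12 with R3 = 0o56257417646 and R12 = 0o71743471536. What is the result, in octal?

0o150223111404

Add column by column in base 8, right to left:
  6+6 = 4 carry 1
  4+3+1 = 0 carry 1
  6+5+1 = 4 carry 1
  7+1+1 = 1 carry 1
  1+7+1 = 1 carry 1
  4+4+1 = 1 carry 1
  7+3+1 = 3 carry 1
  5+4+1 = 2 carry 1
  2+7+1 = 2 carry 1
  6+1+1 = 0 carry 1
  5+7+1 = 5 carry 1
  final carry 1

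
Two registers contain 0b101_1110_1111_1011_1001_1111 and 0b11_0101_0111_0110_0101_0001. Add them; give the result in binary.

Add column by column in base 2, right to left:
  1+1 = 0 carry 1
  1+0+1 = 0 carry 1
  1+0+1 = 0 carry 1
  1+0+1 = 0 carry 1
  1+1+1 = 1 carry 1
  0+0+1 = 1
  0+1 = 1
  1+0 = 1
  1+0 = 1
  1+1 = 0 carry 1
  0+1+1 = 0 carry 1
  1+0+1 = 0 carry 1
  1+1+1 = 1 carry 1
  1+1+1 = 1 carry 1
  1+1+1 = 1 carry 1
  1+0+1 = 0 carry 1
  0+1+1 = 0 carry 1
  1+0+1 = 0 carry 1
  1+1+1 = 1 carry 1
  1+0+1 = 0 carry 1
  1+1+1 = 1 carry 1
  0+1+1 = 0 carry 1
  1+0+1 = 0 carry 1
  final carry 1

0b100101000111000111110000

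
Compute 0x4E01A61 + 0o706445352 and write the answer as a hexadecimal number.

0o706445352 = 0x71A4AEA in hexadecimal.
Add column by column in base 16, right to left:
  1+A = B
  6+E = 4 carry 1
  A+A+1 = 5 carry 1
  1+4+1 = 6
  0+A = A
  E+1 = F
  4+7 = B

0xBFA654B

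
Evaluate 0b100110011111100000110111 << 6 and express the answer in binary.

Left shift by 6: append 6 zero bits.

0b100110011111100000110111000000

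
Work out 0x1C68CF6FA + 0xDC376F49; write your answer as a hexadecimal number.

0x2A2C46643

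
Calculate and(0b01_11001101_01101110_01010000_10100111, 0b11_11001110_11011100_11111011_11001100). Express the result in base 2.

AND bit by bit (1 only where both bits are 1):
  0111001101011011100101000010100111
& 1111001110110111001111101111001100
= 0111001100010011000101000010000100

0b0111001100010011000101000010000100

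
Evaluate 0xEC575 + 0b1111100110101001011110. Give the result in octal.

0o23227723

0xEC575 = 0o3542565 in octal.
0b1111100110101001011110 = 0o17465136 in octal.
Add column by column in base 8, right to left:
  5+6 = 3 carry 1
  6+3+1 = 2 carry 1
  5+1+1 = 7
  2+5 = 7
  4+6 = 2 carry 1
  5+4+1 = 2 carry 1
  3+7+1 = 3 carry 1
  0+1+1 = 2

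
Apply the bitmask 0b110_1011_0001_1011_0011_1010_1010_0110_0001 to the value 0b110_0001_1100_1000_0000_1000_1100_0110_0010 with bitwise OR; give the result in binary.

0b11010111101101100111010111001100011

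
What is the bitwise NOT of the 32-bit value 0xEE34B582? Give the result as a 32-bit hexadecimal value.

Each hex digit d becomes F−d:
  E→1, E→1, 3→C, 4→B, B→4, 5→A, 8→7, 2→D

0x11CB4A7D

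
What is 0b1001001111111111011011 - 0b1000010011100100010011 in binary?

Subtract column by column in base 2:
  1-1 → 0
  1-1 → 0
  0-0 → 0
  1-0 → 1
  1-1 → 0
  0-0 → 0
  1-0 → 1
  1-0 → 1
  1-1 → 0
  1-0 → 1
  1-0 → 1
  1-1 → 0
  1-1 → 0
  1-1 → 0
  1-0 → 1
  1-0 → 1
  0-1 → 1 (borrow)
  0-0-1 → 1 (borrow)
  1-0-1 → 0
  0-0 → 0
  0-0 → 0
  1-1 → 0

0b111100011011001000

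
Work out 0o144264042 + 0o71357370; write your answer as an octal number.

0o235643432

Add column by column in base 8, right to left:
  2+0 = 2
  4+7 = 3 carry 1
  0+3+1 = 4
  4+7 = 3 carry 1
  6+5+1 = 4 carry 1
  2+3+1 = 6
  4+1 = 5
  4+7 = 3 carry 1
  1+0+1 = 2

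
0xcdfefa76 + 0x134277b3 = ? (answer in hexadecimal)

0xe1417229

Add column by column in base 16, right to left:
  6+3 = 9
  7+b = 2 carry 1
  a+7+1 = 2 carry 1
  f+7+1 = 7 carry 1
  e+2+1 = 1 carry 1
  f+4+1 = 4 carry 1
  d+3+1 = 1 carry 1
  c+1+1 = e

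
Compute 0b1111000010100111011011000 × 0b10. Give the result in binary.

0b11110000101001110110110000

Multiply each base-2 digit by 2, carrying:
  0×2 = 0 → write 0
  0×2 = 0 → write 0
  0×2 = 0 → write 0
  1×2 = 2 → write 0 carry 1
  1×2+1 = 3 → write 1 carry 1
  0×2+1 = 1 → write 1
  1×2 = 2 → write 0 carry 1
  1×2+1 = 3 → write 1 carry 1
  0×2+1 = 1 → write 1
  1×2 = 2 → write 0 carry 1
  1×2+1 = 3 → write 1 carry 1
  1×2+1 = 3 → write 1 carry 1
  0×2+1 = 1 → write 1
  0×2 = 0 → write 0
  1×2 = 2 → write 0 carry 1
  0×2+1 = 1 → write 1
  1×2 = 2 → write 0 carry 1
  0×2+1 = 1 → write 1
  0×2 = 0 → write 0
  0×2 = 0 → write 0
  0×2 = 0 → write 0
  1×2 = 2 → write 0 carry 1
  1×2+1 = 3 → write 1 carry 1
  1×2+1 = 3 → write 1 carry 1
  1×2+1 = 3 → write 1 carry 1
  remaining carry: 1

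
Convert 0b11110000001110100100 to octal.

0o3601644

Group the bits in threes: 011 110 000 001 110 100 100 → 3601644.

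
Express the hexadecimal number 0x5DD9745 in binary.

0b101110111011001011101000101

Expand each hex digit to 4 bits: 5=0101 D=1101 D=1101 9=1001 7=0111 4=0100 5=0101.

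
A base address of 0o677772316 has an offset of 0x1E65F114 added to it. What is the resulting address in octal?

0o4531362742

0x1E65F114 = 0o3631370424 in octal.
Add column by column in base 8, right to left:
  6+4 = 2 carry 1
  1+2+1 = 4
  3+4 = 7
  2+0 = 2
  7+7 = 6 carry 1
  7+3+1 = 3 carry 1
  7+1+1 = 1 carry 1
  7+3+1 = 3 carry 1
  6+6+1 = 5 carry 1
  0+3+1 = 4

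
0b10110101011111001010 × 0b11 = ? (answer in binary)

Multiply each base-2 digit by 3, carrying:
  0×3 = 0 → write 0
  1×3 = 3 → write 1 carry 1
  0×3+1 = 1 → write 1
  1×3 = 3 → write 1 carry 1
  0×3+1 = 1 → write 1
  0×3 = 0 → write 0
  1×3 = 3 → write 1 carry 1
  1×3+1 = 4 → write 0 carry 2
  1×3+2 = 5 → write 1 carry 2
  1×3+2 = 5 → write 1 carry 2
  1×3+2 = 5 → write 1 carry 2
  0×3+2 = 2 → write 0 carry 1
  1×3+1 = 4 → write 0 carry 2
  0×3+2 = 2 → write 0 carry 1
  1×3+1 = 4 → write 0 carry 2
  0×3+2 = 2 → write 0 carry 1
  1×3+1 = 4 → write 0 carry 2
  1×3+2 = 5 → write 1 carry 2
  0×3+2 = 2 → write 0 carry 1
  1×3+1 = 4 → write 0 carry 2
  remaining carry: 10

0b1000100000011101011110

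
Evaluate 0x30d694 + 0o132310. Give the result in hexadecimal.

0x318b5c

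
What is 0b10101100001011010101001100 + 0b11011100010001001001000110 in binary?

0b110001000011100011110010010

Add column by column in base 2, right to left:
  0+0 = 0
  0+1 = 1
  1+1 = 0 carry 1
  1+0+1 = 0 carry 1
  0+0+1 = 1
  0+0 = 0
  1+1 = 0 carry 1
  0+0+1 = 1
  1+0 = 1
  0+1 = 1
  1+0 = 1
  0+0 = 0
  1+1 = 0 carry 1
  1+0+1 = 0 carry 1
  0+0+1 = 1
  1+0 = 1
  0+1 = 1
  0+0 = 0
  0+0 = 0
  0+0 = 0
  1+1 = 0 carry 1
  1+1+1 = 1 carry 1
  0+1+1 = 0 carry 1
  1+0+1 = 0 carry 1
  0+1+1 = 0 carry 1
  1+1+1 = 1 carry 1
  final carry 1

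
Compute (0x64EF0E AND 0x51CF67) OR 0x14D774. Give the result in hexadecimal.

0x54DF76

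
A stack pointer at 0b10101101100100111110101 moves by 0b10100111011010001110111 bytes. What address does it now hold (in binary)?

Add column by column in base 2, right to left:
  1+1 = 0 carry 1
  0+1+1 = 0 carry 1
  1+1+1 = 1 carry 1
  0+0+1 = 1
  1+1 = 0 carry 1
  1+1+1 = 1 carry 1
  1+1+1 = 1 carry 1
  1+0+1 = 0 carry 1
  1+0+1 = 0 carry 1
  0+0+1 = 1
  0+1 = 1
  1+0 = 1
  0+1 = 1
  0+1 = 1
  1+0 = 1
  1+1 = 0 carry 1
  0+1+1 = 0 carry 1
  1+1+1 = 1 carry 1
  1+0+1 = 0 carry 1
  0+0+1 = 1
  1+1 = 0 carry 1
  0+0+1 = 1
  1+1 = 0 carry 1
  final carry 1

0b101010100111111001101100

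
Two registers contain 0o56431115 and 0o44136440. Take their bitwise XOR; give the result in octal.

XOR each oct digit independently (no carries):
  5^4=1, 6^4=2, 4^1=5, 3^3=0, 1^6=7, 1^4=5, 1^4=5, 5^0=5

0o12507555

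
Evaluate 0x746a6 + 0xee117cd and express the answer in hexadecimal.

Add column by column in base 16, right to left:
  6+d = 3 carry 1
  a+c+1 = 7 carry 1
  6+7+1 = e
  4+1 = 5
  7+1 = 8
  0+e = e
  0+e = e

0xee85e73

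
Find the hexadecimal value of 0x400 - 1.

The trailing 2 digits are 0, so subtracting 1 borrows through: they become F and the next digit up decrements.

0x3ff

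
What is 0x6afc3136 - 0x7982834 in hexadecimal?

0x63640902

Subtract column by column in base 16:
  6-4 → 2
  3-3 → 0
  1-8 → 9 (borrow)
  3-2-1 → 0
  c-8 → 4
  f-9 → 6
  a-7 → 3
  6-0 → 6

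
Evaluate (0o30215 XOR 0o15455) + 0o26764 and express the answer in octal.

First 0o30215 XOR 0o15455 = 0o25640.
Add column by column in base 8, right to left:
  0+4 = 4
  4+6 = 2 carry 1
  6+7+1 = 6 carry 1
  5+6+1 = 4 carry 1
  2+2+1 = 5

0o54624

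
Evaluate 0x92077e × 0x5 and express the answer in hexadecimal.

Multiply each base-16 digit by 5, carrying:
  e×5 = 70 → write 6 carry 4
  7×5+4 = 39 → write 7 carry 2
  7×5+2 = 37 → write 5 carry 2
  0×5+2 = 2 → write 2
  2×5 = 10 → write a
  9×5 = 45 → write d carry 2
  remaining carry: 2

0x2da2576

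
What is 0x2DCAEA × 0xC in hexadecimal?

0x22582F8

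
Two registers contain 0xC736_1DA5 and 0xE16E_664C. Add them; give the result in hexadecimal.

Add column by column in base 16, right to left:
  5+C = 1 carry 1
  A+4+1 = F
  D+6 = 3 carry 1
  1+6+1 = 8
  6+E = 4 carry 1
  3+6+1 = A
  7+1 = 8
  C+E = A carry 1
  final carry 1

0x1A8A483F1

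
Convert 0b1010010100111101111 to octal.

Group the bits in threes: 001 010 010 100 111 101 111 → 1224757.

0o1224757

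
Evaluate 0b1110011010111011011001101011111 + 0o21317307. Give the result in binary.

0o21317307 = 0b10001011001111011000111 in binary.
Add column by column in base 2, right to left:
  1+1 = 0 carry 1
  1+1+1 = 1 carry 1
  1+1+1 = 1 carry 1
  1+0+1 = 0 carry 1
  1+0+1 = 0 carry 1
  0+0+1 = 1
  1+1 = 0 carry 1
  0+1+1 = 0 carry 1
  1+0+1 = 0 carry 1
  1+1+1 = 1 carry 1
  0+1+1 = 0 carry 1
  0+1+1 = 0 carry 1
  1+1+1 = 1 carry 1
  1+0+1 = 0 carry 1
  0+0+1 = 1
  1+1 = 0 carry 1
  1+1+1 = 1 carry 1
  0+0+1 = 1
  1+1 = 0 carry 1
  1+0+1 = 0 carry 1
  1+0+1 = 0 carry 1
  0+0+1 = 1
  1+1 = 0 carry 1
  0+0+1 = 1
  1+0 = 1
  1+0 = 1
  0+0 = 0
  0+0 = 0
  1+0 = 1
  1+0 = 1
  1+0 = 1

0b1110011101000110101001000100110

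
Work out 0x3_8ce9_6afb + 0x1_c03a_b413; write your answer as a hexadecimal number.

0x54d241f0e

Add column by column in base 16, right to left:
  b+3 = e
  f+1 = 0 carry 1
  a+4+1 = f
  6+b = 1 carry 1
  9+a+1 = 4 carry 1
  e+3+1 = 2 carry 1
  c+0+1 = d
  8+c = 4 carry 1
  3+1+1 = 5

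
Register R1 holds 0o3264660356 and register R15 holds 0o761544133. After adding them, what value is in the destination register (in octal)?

0o4246424511

Add column by column in base 8, right to left:
  6+3 = 1 carry 1
  5+3+1 = 1 carry 1
  3+1+1 = 5
  0+4 = 4
  6+4 = 2 carry 1
  6+5+1 = 4 carry 1
  4+1+1 = 6
  6+6 = 4 carry 1
  2+7+1 = 2 carry 1
  3+0+1 = 4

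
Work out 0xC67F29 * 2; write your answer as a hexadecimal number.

0x18CFE52

Multiply each base-16 digit by 2, carrying:
  9×2 = 18 → write 2 carry 1
  2×2+1 = 5 → write 5
  F×2 = 30 → write E carry 1
  7×2+1 = 15 → write F
  6×2 = 12 → write C
  C×2 = 24 → write 8 carry 1
  remaining carry: 1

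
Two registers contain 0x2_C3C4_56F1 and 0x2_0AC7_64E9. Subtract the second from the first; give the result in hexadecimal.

Subtract column by column in base 16:
  1-9 → 8 (borrow)
  F-E-1 → 0
  6-4 → 2
  5-6 → F (borrow)
  4-7-1 → C (borrow)
  C-C-1 → F (borrow)
  3-A-1 → 8 (borrow)
  C-0-1 → B
  2-2 → 0

0xB8FCF208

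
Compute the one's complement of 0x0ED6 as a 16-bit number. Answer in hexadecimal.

Each hex digit d becomes F−d:
  0→F, E→1, D→2, 6→9

0xF129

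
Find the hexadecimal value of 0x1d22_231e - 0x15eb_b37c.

0x7366fa2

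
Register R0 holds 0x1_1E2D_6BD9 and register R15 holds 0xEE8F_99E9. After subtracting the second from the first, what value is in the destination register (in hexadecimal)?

0x2F9DD1F0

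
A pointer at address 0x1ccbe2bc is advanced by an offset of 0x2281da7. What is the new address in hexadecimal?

Add column by column in base 16, right to left:
  c+7 = 3 carry 1
  b+a+1 = 6 carry 1
  2+d+1 = 0 carry 1
  e+1+1 = 0 carry 1
  b+8+1 = 4 carry 1
  c+2+1 = f
  c+2 = e
  1+0 = 1

0x1ef40063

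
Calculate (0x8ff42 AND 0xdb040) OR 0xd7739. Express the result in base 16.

0x8ff42 AND 0xdb040 = 0x8b040.
Then OR with 0xd7739.

0xdf779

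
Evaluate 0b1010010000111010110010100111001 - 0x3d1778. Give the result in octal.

0b1010010000111010110010100111001 = 0o12207262471 in octal.
0x3d1778 = 0o17213570 in octal.
Subtract column by column in base 8:
  1-0 → 1
  7-7 → 0
  4-5 → 7 (borrow)
  2-3-1 → 6 (borrow)
  6-1-1 → 4
  2-2 → 0
  7-7 → 0
  0-1 → 7 (borrow)
  2-0-1 → 1
  2-0 → 2
  1-0 → 1

0o12170046701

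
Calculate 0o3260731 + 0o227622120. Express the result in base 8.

0o233103051

Add column by column in base 8, right to left:
  1+0 = 1
  3+2 = 5
  7+1 = 0 carry 1
  0+2+1 = 3
  6+2 = 0 carry 1
  2+6+1 = 1 carry 1
  3+7+1 = 3 carry 1
  0+2+1 = 3
  0+2 = 2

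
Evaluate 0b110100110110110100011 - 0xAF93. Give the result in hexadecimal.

0b110100110110110100011 = 0x1A6DA3 in hexadecimal.
Subtract column by column in base 16:
  3-3 → 0
  A-9 → 1
  D-F → E (borrow)
  6-A-1 → B (borrow)
  A-0-1 → 9
  1-0 → 1

0x19BE10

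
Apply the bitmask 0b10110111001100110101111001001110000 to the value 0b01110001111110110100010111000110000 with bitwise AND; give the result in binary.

0b00110001001100110100010001000110000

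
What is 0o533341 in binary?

0b101011011011100001

Each octal digit is 3 bits: 5=101 3=011 3=011 3=011 4=100 1=001.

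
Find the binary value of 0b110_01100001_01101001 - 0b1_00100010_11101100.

0b1010011111001111101

Subtract column by column in base 2:
  1-0 → 1
  0-0 → 0
  0-1 → 1 (borrow)
  1-1-1 → 1 (borrow)
  0-0-1 → 1 (borrow)
  1-1-1 → 1 (borrow)
  1-1-1 → 1 (borrow)
  0-1-1 → 0 (borrow)
  1-0-1 → 0
  0-1 → 1 (borrow)
  0-0-1 → 1 (borrow)
  0-0-1 → 1 (borrow)
  0-0-1 → 1 (borrow)
  1-1-1 → 1 (borrow)
  1-0-1 → 0
  0-0 → 0
  0-1 → 1 (borrow)
  1-0-1 → 0
  1-0 → 1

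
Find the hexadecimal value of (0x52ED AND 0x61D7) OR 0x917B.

0xD1FF

0x52ED AND 0x61D7 = 0x40C5.
Then OR with 0x917B.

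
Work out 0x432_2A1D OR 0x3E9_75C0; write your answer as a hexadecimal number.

OR each hex digit independently (no carries):
  4|3=7, 3|E=F, 2|9=B, 2|7=7, A|5=F, 1|C=D, D|0=D

0x7FB7FDD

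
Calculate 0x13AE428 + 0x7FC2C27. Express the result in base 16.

0x937104F

Add column by column in base 16, right to left:
  8+7 = F
  2+2 = 4
  4+C = 0 carry 1
  E+2+1 = 1 carry 1
  A+C+1 = 7 carry 1
  3+F+1 = 3 carry 1
  1+7+1 = 9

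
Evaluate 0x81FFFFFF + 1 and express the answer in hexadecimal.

0x82000000

The trailing 6 digits are F (max in base 16), so adding 1 cascades: they roll to 0 and the next digit up increments.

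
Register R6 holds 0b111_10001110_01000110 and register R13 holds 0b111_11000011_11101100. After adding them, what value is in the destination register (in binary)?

0b11110101001000110010

Add column by column in base 2, right to left:
  0+0 = 0
  1+0 = 1
  1+1 = 0 carry 1
  0+1+1 = 0 carry 1
  0+0+1 = 1
  0+1 = 1
  1+1 = 0 carry 1
  0+1+1 = 0 carry 1
  0+1+1 = 0 carry 1
  1+1+1 = 1 carry 1
  1+0+1 = 0 carry 1
  1+0+1 = 0 carry 1
  0+0+1 = 1
  0+0 = 0
  0+1 = 1
  1+1 = 0 carry 1
  1+1+1 = 1 carry 1
  1+1+1 = 1 carry 1
  1+1+1 = 1 carry 1
  final carry 1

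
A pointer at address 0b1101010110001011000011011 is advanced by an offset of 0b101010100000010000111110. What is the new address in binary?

0b10010101010001101001011001

Add column by column in base 2, right to left:
  1+0 = 1
  1+1 = 0 carry 1
  0+1+1 = 0 carry 1
  1+1+1 = 1 carry 1
  1+1+1 = 1 carry 1
  0+1+1 = 0 carry 1
  0+0+1 = 1
  0+0 = 0
  0+0 = 0
  1+0 = 1
  1+1 = 0 carry 1
  0+0+1 = 1
  1+0 = 1
  0+0 = 0
  0+0 = 0
  0+0 = 0
  1+0 = 1
  1+1 = 0 carry 1
  0+0+1 = 1
  1+1 = 0 carry 1
  0+0+1 = 1
  1+1 = 0 carry 1
  0+0+1 = 1
  1+1 = 0 carry 1
  1+0+1 = 0 carry 1
  final carry 1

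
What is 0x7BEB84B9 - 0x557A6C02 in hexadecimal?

0x267118B7

Subtract column by column in base 16:
  9-2 → 7
  B-0 → B
  4-C → 8 (borrow)
  8-6-1 → 1
  B-A → 1
  E-7 → 7
  B-5 → 6
  7-5 → 2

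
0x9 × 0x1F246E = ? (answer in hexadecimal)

0x11847DE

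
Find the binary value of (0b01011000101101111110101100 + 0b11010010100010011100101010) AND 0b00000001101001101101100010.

0b1000000001001000010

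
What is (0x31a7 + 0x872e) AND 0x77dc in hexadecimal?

0x30d4

Add column by column in base 16, right to left:
  7+e = 5 carry 1
  a+2+1 = d
  1+7 = 8
  3+8 = b
Sum = 0xb8d5; now AND with 0x77dc:
  b&7=3, 8&7=0, d&d=d, 5&c=4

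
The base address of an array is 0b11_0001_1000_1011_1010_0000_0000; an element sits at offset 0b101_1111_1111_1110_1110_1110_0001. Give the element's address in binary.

Add column by column in base 2, right to left:
  0+1 = 1
  0+0 = 0
  0+0 = 0
  0+0 = 0
  0+0 = 0
  0+1 = 1
  0+1 = 1
  0+1 = 1
  0+0 = 0
  1+1 = 0 carry 1
  0+1+1 = 0 carry 1
  1+1+1 = 1 carry 1
  1+0+1 = 0 carry 1
  1+1+1 = 1 carry 1
  0+1+1 = 0 carry 1
  1+1+1 = 1 carry 1
  0+1+1 = 0 carry 1
  0+1+1 = 0 carry 1
  0+1+1 = 0 carry 1
  1+1+1 = 1 carry 1
  1+1+1 = 1 carry 1
  0+1+1 = 0 carry 1
  0+1+1 = 0 carry 1
  0+1+1 = 0 carry 1
  1+1+1 = 1 carry 1
  1+0+1 = 0 carry 1
  0+1+1 = 0 carry 1
  final carry 1

0b1001000110001010100011100001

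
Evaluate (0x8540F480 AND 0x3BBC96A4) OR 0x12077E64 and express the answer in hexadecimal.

0x1307FEE4

0x8540F480 AND 0x3BBC96A4 = 0x01009480.
Then OR with 0x12077E64.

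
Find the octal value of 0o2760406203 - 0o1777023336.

Subtract column by column in base 8:
  3-6 → 5 (borrow)
  0-3-1 → 4 (borrow)
  2-3-1 → 6 (borrow)
  6-3-1 → 2
  0-2 → 6 (borrow)
  4-0-1 → 3
  0-7 → 1 (borrow)
  6-7-1 → 6 (borrow)
  7-7-1 → 7 (borrow)
  2-1-1 → 0

0o761362645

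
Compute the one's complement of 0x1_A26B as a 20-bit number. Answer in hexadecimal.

0xE5D94

Each hex digit d becomes F−d:
  1→E, A→5, 2→D, 6→9, B→4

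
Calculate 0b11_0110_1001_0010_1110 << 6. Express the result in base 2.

Left shift by 6: append 6 zero bits.

0b110110100100101110000000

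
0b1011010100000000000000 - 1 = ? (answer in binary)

0b1011010011111111111111

The trailing 14 digits are 0, so subtracting 1 borrows through: they become 1 and the next digit up decrements.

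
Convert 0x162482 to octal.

Expand each hex digit to 4 bits: 1=0001 6=0110 2=0010 4=0100 8=1000 2=0010.
Group the bits in threes: 101 100 010 010 010 000 010 → 5422202.

0o5422202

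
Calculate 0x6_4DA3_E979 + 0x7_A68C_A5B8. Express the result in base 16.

0xDF4308F31

Add column by column in base 16, right to left:
  9+8 = 1 carry 1
  7+B+1 = 3 carry 1
  9+5+1 = F
  E+A = 8 carry 1
  3+C+1 = 0 carry 1
  A+8+1 = 3 carry 1
  D+6+1 = 4 carry 1
  4+A+1 = F
  6+7 = D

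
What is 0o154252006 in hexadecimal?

Each octal digit is 3 bits: 1=001 5=101 4=100 2=010 5=101 2=010 0=000 0=000 6=110.
Group the bits into nibbles: 0001 1011 0001 0101 0100 0000 0110 → 1B15406.

0x1B15406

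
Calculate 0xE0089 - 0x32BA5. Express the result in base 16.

0xAD4E4

Subtract column by column in base 16:
  9-5 → 4
  8-A → E (borrow)
  0-B-1 → 4 (borrow)
  0-2-1 → D (borrow)
  E-3-1 → A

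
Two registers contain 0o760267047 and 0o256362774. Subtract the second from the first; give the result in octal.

0o501704053

Subtract column by column in base 8:
  7-4 → 3
  4-7 → 5 (borrow)
  0-7-1 → 0 (borrow)
  7-2-1 → 4
  6-6 → 0
  2-3 → 7 (borrow)
  0-6-1 → 1 (borrow)
  6-5-1 → 0
  7-2 → 5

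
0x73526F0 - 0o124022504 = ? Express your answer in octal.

0x73526F0 = 0o715223360 in octal.
Subtract column by column in base 8:
  0-4 → 4 (borrow)
  6-0-1 → 5
  3-5 → 6 (borrow)
  3-2-1 → 0
  2-2 → 0
  2-0 → 2
  5-4 → 1
  1-2 → 7 (borrow)
  7-1-1 → 5

0o571200654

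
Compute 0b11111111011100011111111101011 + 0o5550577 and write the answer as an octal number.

0o4001210552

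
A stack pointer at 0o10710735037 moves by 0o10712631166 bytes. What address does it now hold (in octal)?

Add column by column in base 8, right to left:
  7+6 = 5 carry 1
  3+6+1 = 2 carry 1
  0+1+1 = 2
  5+1 = 6
  3+3 = 6
  7+6 = 5 carry 1
  0+2+1 = 3
  1+1 = 2
  7+7 = 6 carry 1
  0+0+1 = 1
  1+1 = 2

0o21623566225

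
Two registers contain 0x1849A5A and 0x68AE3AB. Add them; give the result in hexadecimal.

0x80F7E05

Add column by column in base 16, right to left:
  A+B = 5 carry 1
  5+A+1 = 0 carry 1
  A+3+1 = E
  9+E = 7 carry 1
  4+A+1 = F
  8+8 = 0 carry 1
  1+6+1 = 8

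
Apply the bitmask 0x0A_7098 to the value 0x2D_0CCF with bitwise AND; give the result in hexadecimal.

0x080088

AND each hex digit independently (no carries):
  2&0=0, D&A=8, 0&7=0, C&0=0, C&9=8, F&8=8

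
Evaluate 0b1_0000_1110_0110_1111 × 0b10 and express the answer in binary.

Multiply each base-2 digit by 2, carrying:
  1×2 = 2 → write 0 carry 1
  1×2+1 = 3 → write 1 carry 1
  1×2+1 = 3 → write 1 carry 1
  1×2+1 = 3 → write 1 carry 1
  0×2+1 = 1 → write 1
  1×2 = 2 → write 0 carry 1
  1×2+1 = 3 → write 1 carry 1
  0×2+1 = 1 → write 1
  0×2 = 0 → write 0
  1×2 = 2 → write 0 carry 1
  1×2+1 = 3 → write 1 carry 1
  1×2+1 = 3 → write 1 carry 1
  0×2+1 = 1 → write 1
  0×2 = 0 → write 0
  0×2 = 0 → write 0
  0×2 = 0 → write 0
  1×2 = 2 → write 0 carry 1
  remaining carry: 1

0b100001110011011110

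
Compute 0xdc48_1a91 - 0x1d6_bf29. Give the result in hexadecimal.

0xda715b68

Subtract column by column in base 16:
  1-9 → 8 (borrow)
  9-2-1 → 6
  a-f → b (borrow)
  1-b-1 → 5 (borrow)
  8-6-1 → 1
  4-d → 7 (borrow)
  c-1-1 → a
  d-0 → d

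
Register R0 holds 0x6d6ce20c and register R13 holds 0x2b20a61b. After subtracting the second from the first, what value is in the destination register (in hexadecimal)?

0x424c3bf1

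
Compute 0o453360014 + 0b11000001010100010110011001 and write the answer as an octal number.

0b11000001010100010110011001 = 0o301242631 in octal.
Add column by column in base 8, right to left:
  4+1 = 5
  1+3 = 4
  0+6 = 6
  0+2 = 2
  6+4 = 2 carry 1
  3+2+1 = 6
  3+1 = 4
  5+0 = 5
  4+3 = 7

0o754622645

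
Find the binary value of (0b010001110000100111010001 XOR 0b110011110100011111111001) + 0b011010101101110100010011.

0b111100110010101100111011

First 0b010001110000100111010001 XOR 0b110011110100011111111001 = 0b100010000100111000101000.
Add column by column in base 2, right to left:
  0+1 = 1
  0+1 = 1
  0+0 = 0
  1+0 = 1
  0+1 = 1
  1+0 = 1
  0+0 = 0
  0+0 = 0
  0+1 = 1
  1+0 = 1
  1+1 = 0 carry 1
  1+1+1 = 1 carry 1
  0+1+1 = 0 carry 1
  0+0+1 = 1
  1+1 = 0 carry 1
  0+1+1 = 0 carry 1
  0+0+1 = 1
  0+1 = 1
  0+0 = 0
  1+1 = 0 carry 1
  0+0+1 = 1
  0+1 = 1
  0+1 = 1
  1+0 = 1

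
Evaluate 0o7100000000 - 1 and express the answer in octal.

0o7077777777

The trailing 8 digits are 0, so subtracting 1 borrows through: they become 7 and the next digit up decrements.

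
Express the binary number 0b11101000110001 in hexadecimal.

Group the bits into nibbles: 0011 1010 0011 0001 → 3a31.

0x3a31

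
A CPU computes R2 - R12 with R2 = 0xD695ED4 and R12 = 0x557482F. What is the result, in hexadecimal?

Subtract column by column in base 16:
  4-F → 5 (borrow)
  D-2-1 → A
  E-8 → 6
  5-4 → 1
  9-7 → 2
  6-5 → 1
  D-5 → 8

0x81216A5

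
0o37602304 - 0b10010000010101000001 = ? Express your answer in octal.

0b10010000010101000001 = 0o2202501 in octal.
Subtract column by column in base 8:
  4-1 → 3
  0-0 → 0
  3-5 → 6 (borrow)
  2-2-1 → 7 (borrow)
  0-0-1 → 7 (borrow)
  6-2-1 → 3
  7-2 → 5
  3-0 → 3

0o35377603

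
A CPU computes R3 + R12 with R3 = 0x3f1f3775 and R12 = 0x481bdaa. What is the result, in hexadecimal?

Add column by column in base 16, right to left:
  5+a = f
  7+a = 1 carry 1
  7+d+1 = 5 carry 1
  3+b+1 = f
  f+1 = 0 carry 1
  1+8+1 = a
  f+4 = 3 carry 1
  3+0+1 = 4

0x43a0f51f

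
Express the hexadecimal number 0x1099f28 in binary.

0b1000010011001111100101000

Expand each hex digit to 4 bits: 1=0001 0=0000 9=1001 9=1001 f=1111 2=0010 8=1000.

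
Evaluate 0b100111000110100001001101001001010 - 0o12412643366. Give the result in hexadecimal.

0xE4A55354

0b100111000110100001001101001001010 = 0x138D09A4A in hexadecimal.
0o12412643366 = 0x542B46F6 in hexadecimal.
Subtract column by column in base 16:
  A-6 → 4
  4-F → 5 (borrow)
  A-6-1 → 3
  9-4 → 5
  0-B → 5 (borrow)
  D-2-1 → A
  8-4 → 4
  3-5 → E (borrow)
  1-0-1 → 0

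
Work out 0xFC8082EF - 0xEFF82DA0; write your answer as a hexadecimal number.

Subtract column by column in base 16:
  F-0 → F
  E-A → 4
  2-D → 5 (borrow)
  8-2-1 → 5
  0-8 → 8 (borrow)
  8-F-1 → 8 (borrow)
  C-F-1 → C (borrow)
  F-E-1 → 0

0xC88554F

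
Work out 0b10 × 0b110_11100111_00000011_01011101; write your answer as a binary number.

0b1101110011100000011010111010

Multiply each base-2 digit by 2, carrying:
  1×2 = 2 → write 0 carry 1
  0×2+1 = 1 → write 1
  1×2 = 2 → write 0 carry 1
  1×2+1 = 3 → write 1 carry 1
  1×2+1 = 3 → write 1 carry 1
  0×2+1 = 1 → write 1
  1×2 = 2 → write 0 carry 1
  0×2+1 = 1 → write 1
  1×2 = 2 → write 0 carry 1
  1×2+1 = 3 → write 1 carry 1
  0×2+1 = 1 → write 1
  0×2 = 0 → write 0
  0×2 = 0 → write 0
  0×2 = 0 → write 0
  0×2 = 0 → write 0
  0×2 = 0 → write 0
  1×2 = 2 → write 0 carry 1
  1×2+1 = 3 → write 1 carry 1
  1×2+1 = 3 → write 1 carry 1
  0×2+1 = 1 → write 1
  0×2 = 0 → write 0
  1×2 = 2 → write 0 carry 1
  1×2+1 = 3 → write 1 carry 1
  1×2+1 = 3 → write 1 carry 1
  0×2+1 = 1 → write 1
  1×2 = 2 → write 0 carry 1
  1×2+1 = 3 → write 1 carry 1
  remaining carry: 1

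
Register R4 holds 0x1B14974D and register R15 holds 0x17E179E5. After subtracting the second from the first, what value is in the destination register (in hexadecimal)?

0x3331D68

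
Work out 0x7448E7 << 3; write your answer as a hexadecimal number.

0x3A24738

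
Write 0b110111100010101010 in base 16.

0x378AA

Group the bits into nibbles: 0011 0111 1000 1010 1010 → 378AA.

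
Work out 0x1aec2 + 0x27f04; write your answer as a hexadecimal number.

0x42dc6

Add column by column in base 16, right to left:
  2+4 = 6
  c+0 = c
  e+f = d carry 1
  a+7+1 = 2 carry 1
  1+2+1 = 4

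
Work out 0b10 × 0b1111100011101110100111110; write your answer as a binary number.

0b11111000111011101001111100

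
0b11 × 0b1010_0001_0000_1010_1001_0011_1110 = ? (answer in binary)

0b11110001100011111101110111010

Multiply each base-2 digit by 3, carrying:
  0×3 = 0 → write 0
  1×3 = 3 → write 1 carry 1
  1×3+1 = 4 → write 0 carry 2
  1×3+2 = 5 → write 1 carry 2
  1×3+2 = 5 → write 1 carry 2
  1×3+2 = 5 → write 1 carry 2
  0×3+2 = 2 → write 0 carry 1
  0×3+1 = 1 → write 1
  1×3 = 3 → write 1 carry 1
  0×3+1 = 1 → write 1
  0×3 = 0 → write 0
  1×3 = 3 → write 1 carry 1
  0×3+1 = 1 → write 1
  1×3 = 3 → write 1 carry 1
  0×3+1 = 1 → write 1
  1×3 = 3 → write 1 carry 1
  0×3+1 = 1 → write 1
  0×3 = 0 → write 0
  0×3 = 0 → write 0
  0×3 = 0 → write 0
  1×3 = 3 → write 1 carry 1
  0×3+1 = 1 → write 1
  0×3 = 0 → write 0
  0×3 = 0 → write 0
  0×3 = 0 → write 0
  1×3 = 3 → write 1 carry 1
  0×3+1 = 1 → write 1
  1×3 = 3 → write 1 carry 1
  remaining carry: 1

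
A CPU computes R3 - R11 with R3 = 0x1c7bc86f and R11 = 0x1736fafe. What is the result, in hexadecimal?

Subtract column by column in base 16:
  f-e → 1
  6-f → 7 (borrow)
  8-a-1 → d (borrow)
  c-f-1 → c (borrow)
  b-6-1 → 4
  7-3 → 4
  c-7 → 5
  1-1 → 0

0x544cd71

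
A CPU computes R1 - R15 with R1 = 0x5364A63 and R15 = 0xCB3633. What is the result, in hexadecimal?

Subtract column by column in base 16:
  3-3 → 0
  6-3 → 3
  A-6 → 4
  4-3 → 1
  6-B → B (borrow)
  3-C-1 → 6 (borrow)
  5-0-1 → 4

0x46B1430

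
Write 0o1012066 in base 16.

Each octal digit is 3 bits: 1=001 0=000 1=001 2=010 0=000 6=110 6=110.
Group the bits into nibbles: 0100 0001 0100 0011 0110 → 41436.

0x41436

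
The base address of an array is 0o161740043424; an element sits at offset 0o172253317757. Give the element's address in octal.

0o354213363403

Add column by column in base 8, right to left:
  4+7 = 3 carry 1
  2+5+1 = 0 carry 1
  4+7+1 = 4 carry 1
  3+7+1 = 3 carry 1
  4+1+1 = 6
  0+3 = 3
  0+3 = 3
  4+5 = 1 carry 1
  7+2+1 = 2 carry 1
  1+2+1 = 4
  6+7 = 5 carry 1
  1+1+1 = 3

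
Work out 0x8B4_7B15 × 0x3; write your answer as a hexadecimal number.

Multiply each base-16 digit by 3, carrying:
  5×3 = 15 → write F
  1×3 = 3 → write 3
  B×3 = 33 → write 1 carry 2
  7×3+2 = 23 → write 7 carry 1
  4×3+1 = 13 → write D
  B×3 = 33 → write 1 carry 2
  8×3+2 = 26 → write A carry 1
  remaining carry: 1

0x1A1D713F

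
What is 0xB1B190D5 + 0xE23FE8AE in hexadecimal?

Add column by column in base 16, right to left:
  5+E = 3 carry 1
  D+A+1 = 8 carry 1
  0+8+1 = 9
  9+E = 7 carry 1
  1+F+1 = 1 carry 1
  B+3+1 = F
  1+2 = 3
  B+E = 9 carry 1
  final carry 1

0x193F17983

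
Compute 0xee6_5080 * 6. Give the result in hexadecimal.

Multiply each base-16 digit by 6, carrying:
  0×6 = 0 → write 0
  8×6 = 48 → write 0 carry 3
  0×6+3 = 3 → write 3
  5×6 = 30 → write e carry 1
  6×6+1 = 37 → write 5 carry 2
  e×6+2 = 86 → write 6 carry 5
  e×6+5 = 89 → write 9 carry 5
  remaining carry: 5

0x5965e300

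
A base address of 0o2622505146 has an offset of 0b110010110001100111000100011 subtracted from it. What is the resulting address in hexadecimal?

0o2622505146 = 0x164a8a66 in hexadecimal.
0b110010110001100111000100011 = 0x658ce23 in hexadecimal.
Subtract column by column in base 16:
  6-3 → 3
  6-2 → 4
  a-e → c (borrow)
  8-c-1 → b (borrow)
  a-8-1 → 1
  4-5 → f (borrow)
  6-6-1 → f (borrow)
  1-0-1 → 0

0xff1bc43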